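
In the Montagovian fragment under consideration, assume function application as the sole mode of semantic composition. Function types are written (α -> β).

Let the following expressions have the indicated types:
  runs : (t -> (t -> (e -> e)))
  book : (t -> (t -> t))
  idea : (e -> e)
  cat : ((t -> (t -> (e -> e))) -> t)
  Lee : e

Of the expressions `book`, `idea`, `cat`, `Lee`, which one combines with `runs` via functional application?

cat

book : (t -> (t -> t)) — neither side's domain matches the other.
idea : (e -> e) — neither side's domain matches the other.
cat — combines: cat : ((t -> (t -> (e -> e))) -> t) takes runs : (t -> (t -> (e -> e))) as argument, giving t.
Lee : e — neither side's domain matches the other.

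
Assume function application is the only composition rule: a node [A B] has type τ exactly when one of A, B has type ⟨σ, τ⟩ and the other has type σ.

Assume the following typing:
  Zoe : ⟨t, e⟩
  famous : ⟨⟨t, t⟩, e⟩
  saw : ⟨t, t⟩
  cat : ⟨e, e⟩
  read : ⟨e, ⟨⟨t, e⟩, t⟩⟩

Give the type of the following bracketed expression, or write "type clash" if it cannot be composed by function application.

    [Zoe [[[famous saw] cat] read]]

t

At [famous saw], famous : ⟨⟨t, t⟩, e⟩ takes saw : ⟨t, t⟩, giving e.
At [[famous saw] cat], cat : ⟨e, e⟩ takes [famous saw] : e, giving e.
At [[[famous saw] cat] read], read : ⟨e, ⟨⟨t, e⟩, t⟩⟩ takes [[famous saw] cat] : e, giving ⟨⟨t, e⟩, t⟩.
At [Zoe [[[famous saw] cat] read]], [[[famous saw] cat] read] : ⟨⟨t, e⟩, t⟩ takes Zoe : ⟨t, e⟩, giving t.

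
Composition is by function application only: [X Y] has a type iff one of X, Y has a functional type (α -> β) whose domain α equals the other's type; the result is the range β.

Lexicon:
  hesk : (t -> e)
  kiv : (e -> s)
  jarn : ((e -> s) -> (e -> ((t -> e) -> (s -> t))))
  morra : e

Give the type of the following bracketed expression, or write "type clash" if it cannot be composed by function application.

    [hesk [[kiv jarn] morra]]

[kiv jarn] — jarn of type ((e -> s) -> (e -> ((t -> e) -> (s -> t)))) combines with kiv of type (e -> s): type (e -> ((t -> e) -> (s -> t))).
[[kiv jarn] morra] — [kiv jarn] of type (e -> ((t -> e) -> (s -> t))) combines with morra of type e: type ((t -> e) -> (s -> t)).
[hesk [[kiv jarn] morra]] — [[kiv jarn] morra] of type ((t -> e) -> (s -> t)) combines with hesk of type (t -> e): type (s -> t).

(s -> t)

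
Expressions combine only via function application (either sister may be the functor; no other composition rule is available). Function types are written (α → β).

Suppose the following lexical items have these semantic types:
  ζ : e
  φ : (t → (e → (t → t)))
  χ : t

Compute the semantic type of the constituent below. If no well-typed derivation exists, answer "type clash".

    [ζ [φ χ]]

(t → t)

[φ χ]: functor φ : (t → (e → (t → t))), argument χ : t; result (e → (t → t)).
[ζ [φ χ]]: functor [φ χ] : (e → (t → t)), argument ζ : e; result (t → t).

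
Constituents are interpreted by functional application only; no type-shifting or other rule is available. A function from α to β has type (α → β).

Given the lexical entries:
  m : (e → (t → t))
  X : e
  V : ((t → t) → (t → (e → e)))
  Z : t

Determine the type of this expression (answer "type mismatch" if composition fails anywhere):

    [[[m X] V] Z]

[m X]: (e → (t → t)) applied to e yields (t → t).
[[m X] V]: ((t → t) → (t → (e → e))) applied to (t → t) yields (t → (e → e)).
[[[m X] V] Z]: (t → (e → e)) applied to t yields (e → e).

(e → e)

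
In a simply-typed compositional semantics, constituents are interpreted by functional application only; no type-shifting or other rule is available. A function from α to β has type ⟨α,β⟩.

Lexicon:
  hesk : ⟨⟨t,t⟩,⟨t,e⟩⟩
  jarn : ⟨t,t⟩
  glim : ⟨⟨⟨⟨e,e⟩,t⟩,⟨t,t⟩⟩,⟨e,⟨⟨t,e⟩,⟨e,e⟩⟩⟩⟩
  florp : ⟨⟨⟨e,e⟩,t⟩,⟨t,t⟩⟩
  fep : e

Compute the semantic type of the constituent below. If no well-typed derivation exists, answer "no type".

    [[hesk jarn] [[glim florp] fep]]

[hesk jarn]: ⟨⟨t,t⟩,⟨t,e⟩⟩ applied to ⟨t,t⟩ yields ⟨t,e⟩.
[glim florp]: ⟨⟨⟨⟨e,e⟩,t⟩,⟨t,t⟩⟩,⟨e,⟨⟨t,e⟩,⟨e,e⟩⟩⟩⟩ applied to ⟨⟨⟨e,e⟩,t⟩,⟨t,t⟩⟩ yields ⟨e,⟨⟨t,e⟩,⟨e,e⟩⟩⟩.
[[glim florp] fep]: ⟨e,⟨⟨t,e⟩,⟨e,e⟩⟩⟩ applied to e yields ⟨⟨t,e⟩,⟨e,e⟩⟩.
[[hesk jarn] [[glim florp] fep]]: ⟨⟨t,e⟩,⟨e,e⟩⟩ applied to ⟨t,e⟩ yields ⟨e,e⟩.

⟨e,e⟩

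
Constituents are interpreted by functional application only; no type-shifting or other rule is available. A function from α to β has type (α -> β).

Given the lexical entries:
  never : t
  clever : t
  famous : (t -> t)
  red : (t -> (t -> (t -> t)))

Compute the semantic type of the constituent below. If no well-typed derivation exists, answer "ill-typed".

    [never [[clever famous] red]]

[clever famous] — famous of type (t -> t) combines with clever of type t: type t.
[[clever famous] red] — red of type (t -> (t -> (t -> t))) combines with [clever famous] of type t: type (t -> (t -> t)).
[never [[clever famous] red]] — [[clever famous] red] of type (t -> (t -> t)) combines with never of type t: type (t -> t).

(t -> t)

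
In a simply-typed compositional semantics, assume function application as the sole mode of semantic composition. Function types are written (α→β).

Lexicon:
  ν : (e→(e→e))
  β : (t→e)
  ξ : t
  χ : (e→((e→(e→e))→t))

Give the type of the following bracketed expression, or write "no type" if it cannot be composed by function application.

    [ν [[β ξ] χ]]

t

[β ξ]: β is (t→e), ξ is t; result e.
[[β ξ] χ]: χ is (e→((e→(e→e))→t)), [β ξ] is e; result ((e→(e→e))→t).
[ν [[β ξ] χ]]: [[β ξ] χ] is ((e→(e→e))→t), ν is (e→(e→e)); result t.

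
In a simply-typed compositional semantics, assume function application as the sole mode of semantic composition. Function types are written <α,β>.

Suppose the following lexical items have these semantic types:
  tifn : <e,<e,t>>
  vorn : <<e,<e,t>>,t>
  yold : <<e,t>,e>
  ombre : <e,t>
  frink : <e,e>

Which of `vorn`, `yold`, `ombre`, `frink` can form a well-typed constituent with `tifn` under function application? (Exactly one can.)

vorn — combines: vorn : <<e,<e,t>>,t> takes tifn : <e,<e,t>> as argument, giving t.
yold : <<e,t>,e> — no; tifn wants e, and yold wants <e,t>.
ombre : <e,t> — no; tifn wants e, and ombre wants e.
frink : <e,e> — no; tifn wants e, and frink wants e.

vorn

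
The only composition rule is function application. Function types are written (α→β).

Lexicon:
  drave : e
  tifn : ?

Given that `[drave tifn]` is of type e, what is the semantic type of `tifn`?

(e→e)

For [drave tifn] to have type e with drave of type e, tifn must be the function: tifn : (e→e).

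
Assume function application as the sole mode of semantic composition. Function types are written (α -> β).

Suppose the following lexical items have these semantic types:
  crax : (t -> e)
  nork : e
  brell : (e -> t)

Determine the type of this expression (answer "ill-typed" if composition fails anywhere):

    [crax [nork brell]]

[nork brell]: functor brell : (e -> t), argument nork : e; result t.
[crax [nork brell]]: functor crax : (t -> e), argument [nork brell] : t; result e.

e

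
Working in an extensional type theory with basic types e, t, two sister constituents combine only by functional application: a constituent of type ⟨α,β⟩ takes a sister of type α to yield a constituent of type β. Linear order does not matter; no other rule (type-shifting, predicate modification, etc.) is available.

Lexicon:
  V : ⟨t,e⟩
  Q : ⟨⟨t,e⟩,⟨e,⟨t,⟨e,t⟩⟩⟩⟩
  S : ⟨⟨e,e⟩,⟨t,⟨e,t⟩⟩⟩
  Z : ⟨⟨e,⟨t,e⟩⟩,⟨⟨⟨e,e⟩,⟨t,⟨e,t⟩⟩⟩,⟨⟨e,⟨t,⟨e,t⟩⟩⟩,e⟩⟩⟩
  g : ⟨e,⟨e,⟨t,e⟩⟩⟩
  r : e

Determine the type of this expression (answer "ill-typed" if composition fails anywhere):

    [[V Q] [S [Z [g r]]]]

[V Q]: ⟨⟨t,e⟩,⟨e,⟨t,⟨e,t⟩⟩⟩⟩ applied to ⟨t,e⟩ yields ⟨e,⟨t,⟨e,t⟩⟩⟩.
[g r]: ⟨e,⟨e,⟨t,e⟩⟩⟩ applied to e yields ⟨e,⟨t,e⟩⟩.
[Z [g r]]: ⟨⟨e,⟨t,e⟩⟩,⟨⟨⟨e,e⟩,⟨t,⟨e,t⟩⟩⟩,⟨⟨e,⟨t,⟨e,t⟩⟩⟩,e⟩⟩⟩ applied to ⟨e,⟨t,e⟩⟩ yields ⟨⟨⟨e,e⟩,⟨t,⟨e,t⟩⟩⟩,⟨⟨e,⟨t,⟨e,t⟩⟩⟩,e⟩⟩.
[S [Z [g r]]]: ⟨⟨⟨e,e⟩,⟨t,⟨e,t⟩⟩⟩,⟨⟨e,⟨t,⟨e,t⟩⟩⟩,e⟩⟩ applied to ⟨⟨e,e⟩,⟨t,⟨e,t⟩⟩⟩ yields ⟨⟨e,⟨t,⟨e,t⟩⟩⟩,e⟩.
[[V Q] [S [Z [g r]]]]: ⟨⟨e,⟨t,⟨e,t⟩⟩⟩,e⟩ applied to ⟨e,⟨t,⟨e,t⟩⟩⟩ yields e.

e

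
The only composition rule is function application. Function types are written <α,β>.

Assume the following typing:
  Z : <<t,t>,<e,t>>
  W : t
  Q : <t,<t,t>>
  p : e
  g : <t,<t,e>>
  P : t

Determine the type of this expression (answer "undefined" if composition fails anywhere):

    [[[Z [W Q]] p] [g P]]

[W Q]: <t,<t,t>> applied to t yields <t,t>.
[Z [W Q]]: <<t,t>,<e,t>> applied to <t,t> yields <e,t>.
[[Z [W Q]] p]: <e,t> applied to e yields t.
[g P]: <t,<t,e>> applied to t yields <t,e>.
[[[Z [W Q]] p] [g P]]: <t,e> applied to t yields e.

e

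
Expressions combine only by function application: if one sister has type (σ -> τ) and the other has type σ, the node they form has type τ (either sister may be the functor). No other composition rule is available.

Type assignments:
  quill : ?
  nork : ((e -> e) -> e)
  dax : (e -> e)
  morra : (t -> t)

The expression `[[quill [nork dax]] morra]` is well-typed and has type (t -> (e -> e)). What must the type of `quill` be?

[[quill [nork dax]] morra] must have type (t -> (e -> e)). The sister morra has type (t -> t); that is not a function onto (t -> (e -> e)), so [quill [nork dax]] must be the functor, of type ((t -> t) -> (t -> (e -> e))).
[quill [nork dax]] must have type ((t -> t) -> (t -> (e -> e))). The sister [nork dax] has type e; that is not a function onto ((t -> t) -> (t -> (e -> e))), so quill must be the functor, of type (e -> ((t -> t) -> (t -> (e -> e)))).

(e -> ((t -> t) -> (t -> (e -> e))))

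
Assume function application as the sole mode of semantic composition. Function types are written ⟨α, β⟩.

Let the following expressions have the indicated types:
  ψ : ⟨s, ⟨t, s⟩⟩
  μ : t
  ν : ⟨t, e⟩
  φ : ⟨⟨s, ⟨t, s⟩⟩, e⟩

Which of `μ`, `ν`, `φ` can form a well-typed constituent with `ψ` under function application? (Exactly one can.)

μ : t — does not combine with ψ.
ν : ⟨t, e⟩ — does not combine with ψ.
φ — combines: φ : ⟨⟨s, ⟨t, s⟩⟩, e⟩ takes ψ : ⟨s, ⟨t, s⟩⟩ as argument, giving e.

φ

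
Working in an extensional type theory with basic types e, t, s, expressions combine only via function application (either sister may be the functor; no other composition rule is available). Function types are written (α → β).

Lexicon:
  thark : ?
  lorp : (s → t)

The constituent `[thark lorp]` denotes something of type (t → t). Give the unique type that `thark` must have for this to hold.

((s → t) → (t → t))

For [thark lorp] to have type (t → t) with lorp of type (s → t), thark must be the function: thark : ((s → t) → (t → t)).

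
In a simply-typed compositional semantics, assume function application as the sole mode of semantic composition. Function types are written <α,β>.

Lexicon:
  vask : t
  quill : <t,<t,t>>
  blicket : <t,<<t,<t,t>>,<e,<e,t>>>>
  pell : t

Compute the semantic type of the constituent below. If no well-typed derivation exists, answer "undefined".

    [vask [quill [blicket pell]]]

[blicket pell]: <t,<<t,<t,t>>,<e,<e,t>>>> applied to t yields <<t,<t,t>>,<e,<e,t>>>.
[quill [blicket pell]]: <<t,<t,t>>,<e,<e,t>>> applied to <t,<t,t>> yields <e,<e,t>>.
[vask [quill [blicket pell]]]: t with <e,<e,t>> — neither is a function whose domain matches the other; composition fails here.

undefined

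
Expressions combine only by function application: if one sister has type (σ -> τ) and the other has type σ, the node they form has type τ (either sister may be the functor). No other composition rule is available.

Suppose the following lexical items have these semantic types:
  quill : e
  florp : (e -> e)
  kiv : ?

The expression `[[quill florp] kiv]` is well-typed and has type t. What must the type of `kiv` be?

(e -> t)

[[quill florp] kiv] is required to be t. [quill florp] : e cannot yield t as functor, so kiv : (e -> t).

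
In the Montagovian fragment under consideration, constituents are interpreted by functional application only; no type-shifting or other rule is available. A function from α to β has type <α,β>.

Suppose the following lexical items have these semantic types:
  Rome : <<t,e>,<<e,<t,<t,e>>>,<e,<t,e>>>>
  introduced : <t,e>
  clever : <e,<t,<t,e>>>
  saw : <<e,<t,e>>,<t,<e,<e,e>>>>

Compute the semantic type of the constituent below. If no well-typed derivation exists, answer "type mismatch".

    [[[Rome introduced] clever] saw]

<t,<e,<e,e>>>

At [Rome introduced], Rome : <<t,e>,<<e,<t,<t,e>>>,<e,<t,e>>>> takes introduced : <t,e>, giving <<e,<t,<t,e>>>,<e,<t,e>>>.
At [[Rome introduced] clever], [Rome introduced] : <<e,<t,<t,e>>>,<e,<t,e>>> takes clever : <e,<t,<t,e>>>, giving <e,<t,e>>.
At [[[Rome introduced] clever] saw], saw : <<e,<t,e>>,<t,<e,<e,e>>>> takes [[Rome introduced] clever] : <e,<t,e>>, giving <t,<e,<e,e>>>.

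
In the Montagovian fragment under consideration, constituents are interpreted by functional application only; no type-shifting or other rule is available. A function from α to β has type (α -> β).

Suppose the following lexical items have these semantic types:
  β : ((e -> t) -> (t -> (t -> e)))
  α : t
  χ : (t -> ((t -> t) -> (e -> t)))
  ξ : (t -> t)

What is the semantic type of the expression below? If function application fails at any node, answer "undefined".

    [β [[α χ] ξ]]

[α χ]: functor χ : (t -> ((t -> t) -> (e -> t))), argument α : t; result ((t -> t) -> (e -> t)).
[[α χ] ξ]: functor [α χ] : ((t -> t) -> (e -> t)), argument ξ : (t -> t); result (e -> t).
[β [[α χ] ξ]]: functor β : ((e -> t) -> (t -> (t -> e))), argument [[α χ] ξ] : (e -> t); result (t -> (t -> e)).

(t -> (t -> e))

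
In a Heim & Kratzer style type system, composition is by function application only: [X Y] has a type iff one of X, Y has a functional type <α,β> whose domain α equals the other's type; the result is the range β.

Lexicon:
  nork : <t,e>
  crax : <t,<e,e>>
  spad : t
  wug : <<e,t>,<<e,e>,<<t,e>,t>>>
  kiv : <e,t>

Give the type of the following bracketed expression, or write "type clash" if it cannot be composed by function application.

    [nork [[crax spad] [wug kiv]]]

[crax spad]: functor crax : <t,<e,e>>, argument spad : t; result <e,e>.
[wug kiv]: functor wug : <<e,t>,<<e,e>,<<t,e>,t>>>, argument kiv : <e,t>; result <<e,e>,<<t,e>,t>>.
[[crax spad] [wug kiv]]: functor [wug kiv] : <<e,e>,<<t,e>,t>>, argument [crax spad] : <e,e>; result <<t,e>,t>.
[nork [[crax spad] [wug kiv]]]: functor [[crax spad] [wug kiv]] : <<t,e>,t>, argument nork : <t,e>; result t.

t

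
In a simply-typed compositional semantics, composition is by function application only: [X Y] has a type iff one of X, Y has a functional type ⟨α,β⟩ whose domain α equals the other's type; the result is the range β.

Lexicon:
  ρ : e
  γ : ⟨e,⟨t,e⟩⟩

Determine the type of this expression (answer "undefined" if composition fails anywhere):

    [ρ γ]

At [ρ γ], γ : ⟨e,⟨t,e⟩⟩ takes ρ : e, giving ⟨t,e⟩.

⟨t,e⟩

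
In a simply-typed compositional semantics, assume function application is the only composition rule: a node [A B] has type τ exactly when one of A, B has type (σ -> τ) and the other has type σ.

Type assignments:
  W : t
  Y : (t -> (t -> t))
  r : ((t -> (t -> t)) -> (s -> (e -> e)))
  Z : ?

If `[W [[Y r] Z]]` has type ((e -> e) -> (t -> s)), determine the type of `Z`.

((s -> (e -> e)) -> (t -> ((e -> e) -> (t -> s))))

[W [[Y r] Z]] is required to be ((e -> e) -> (t -> s)). W : t cannot yield ((e -> e) -> (t -> s)) as functor, so [[Y r] Z] : (t -> ((e -> e) -> (t -> s))).
[[Y r] Z] is required to be (t -> ((e -> e) -> (t -> s))). [Y r] : (s -> (e -> e)) cannot yield (t -> ((e -> e) -> (t -> s))) as functor, so Z : ((s -> (e -> e)) -> (t -> ((e -> e) -> (t -> s)))).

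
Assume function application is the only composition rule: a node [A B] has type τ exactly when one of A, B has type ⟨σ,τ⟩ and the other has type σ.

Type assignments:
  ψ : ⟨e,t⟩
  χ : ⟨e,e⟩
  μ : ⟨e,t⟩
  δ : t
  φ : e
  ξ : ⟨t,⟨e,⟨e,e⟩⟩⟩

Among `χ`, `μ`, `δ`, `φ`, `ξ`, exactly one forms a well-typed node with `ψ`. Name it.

χ : ⟨e,e⟩ — does not combine with ψ.
μ : ⟨e,t⟩ — does not combine with ψ.
δ : t — does not combine with ψ.
φ — combines: ψ : ⟨e,t⟩ takes φ : e as argument, giving t.
ξ : ⟨t,⟨e,⟨e,e⟩⟩⟩ — does not combine with ψ.

φ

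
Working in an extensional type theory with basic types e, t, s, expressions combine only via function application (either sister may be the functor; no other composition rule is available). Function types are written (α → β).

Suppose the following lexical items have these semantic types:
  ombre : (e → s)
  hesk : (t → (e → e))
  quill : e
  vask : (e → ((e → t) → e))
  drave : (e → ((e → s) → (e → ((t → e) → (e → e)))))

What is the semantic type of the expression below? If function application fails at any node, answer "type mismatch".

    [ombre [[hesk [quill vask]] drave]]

type mismatch

[quill vask]: (e → ((e → t) → e)) applied to e yields ((e → t) → e).
[hesk [quill vask]]: (t → (e → e)) and ((e → t) → e) cannot combine by function application — type clash.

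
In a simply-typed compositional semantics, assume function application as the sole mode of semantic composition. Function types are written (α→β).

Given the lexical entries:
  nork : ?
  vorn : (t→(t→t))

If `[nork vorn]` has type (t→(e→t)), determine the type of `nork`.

((t→(t→t))→(t→(e→t)))

[nork vorn] must have type (t→(e→t)). The sister vorn has type (t→(t→t)); that is not a function onto (t→(e→t)), so nork must be the functor, of type ((t→(t→t))→(t→(e→t))).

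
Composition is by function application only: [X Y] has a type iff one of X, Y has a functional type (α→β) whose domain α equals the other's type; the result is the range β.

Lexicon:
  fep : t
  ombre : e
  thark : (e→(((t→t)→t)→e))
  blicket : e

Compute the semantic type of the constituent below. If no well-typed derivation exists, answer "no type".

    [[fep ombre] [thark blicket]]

[fep ombre]: t and e cannot combine by function application — type clash.

no type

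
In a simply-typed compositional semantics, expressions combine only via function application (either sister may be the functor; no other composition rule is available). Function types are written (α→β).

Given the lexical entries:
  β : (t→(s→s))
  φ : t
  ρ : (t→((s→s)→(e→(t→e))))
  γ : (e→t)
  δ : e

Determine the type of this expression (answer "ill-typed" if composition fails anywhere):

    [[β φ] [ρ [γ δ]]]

[β φ] — β of type (t→(s→s)) combines with φ of type t: type (s→s).
[γ δ] — γ of type (e→t) combines with δ of type e: type t.
[ρ [γ δ]] — ρ of type (t→((s→s)→(e→(t→e)))) combines with [γ δ] of type t: type ((s→s)→(e→(t→e))).
[[β φ] [ρ [γ δ]]] — [ρ [γ δ]] of type ((s→s)→(e→(t→e))) combines with [β φ] of type (s→s): type (e→(t→e)).

(e→(t→e))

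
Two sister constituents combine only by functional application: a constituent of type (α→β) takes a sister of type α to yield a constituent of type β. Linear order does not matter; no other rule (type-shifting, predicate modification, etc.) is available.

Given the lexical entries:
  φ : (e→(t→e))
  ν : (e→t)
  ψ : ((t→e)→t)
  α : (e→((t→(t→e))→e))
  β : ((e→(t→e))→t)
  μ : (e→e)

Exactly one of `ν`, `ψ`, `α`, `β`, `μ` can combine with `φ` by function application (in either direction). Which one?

β

ν : (e→t) — φ needs e; ν needs e; neither fits.
ψ : ((t→e)→t) — φ needs e; ψ needs (t→e); neither fits.
α : (e→((t→(t→e))→e)) — φ needs e; α needs e; neither fits.
β — combines: β : ((e→(t→e))→t) takes φ : (e→(t→e)) as argument, giving t.
μ : (e→e) — φ needs e; μ needs e; neither fits.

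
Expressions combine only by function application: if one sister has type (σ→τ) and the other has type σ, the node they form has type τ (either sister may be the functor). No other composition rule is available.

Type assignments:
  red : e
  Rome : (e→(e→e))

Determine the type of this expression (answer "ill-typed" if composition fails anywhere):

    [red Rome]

[red Rome]: functor Rome : (e→(e→e)), argument red : e; result (e→e).

(e→e)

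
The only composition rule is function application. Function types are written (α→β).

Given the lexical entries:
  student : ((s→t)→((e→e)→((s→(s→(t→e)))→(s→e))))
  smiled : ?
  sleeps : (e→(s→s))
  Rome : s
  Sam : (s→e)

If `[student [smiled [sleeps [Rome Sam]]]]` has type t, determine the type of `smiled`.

For [student [smiled [sleeps [Rome Sam]]]] to have type t with student of type ((s→t)→((e→e)→((s→(s→(t→e)))→(s→e)))), [smiled [sleeps [Rome Sam]]] must be the function: [smiled [sleeps [Rome Sam]]] : (((s→t)→((e→e)→((s→(s→(t→e)))→(s→e))))→t).
For [smiled [sleeps [Rome Sam]]] to have type (((s→t)→((e→e)→((s→(s→(t→e)))→(s→e))))→t) with [sleeps [Rome Sam]] of type (s→s), smiled must be the function: smiled : ((s→s)→(((s→t)→((e→e)→((s→(s→(t→e)))→(s→e))))→t)).

((s→s)→(((s→t)→((e→e)→((s→(s→(t→e)))→(s→e))))→t))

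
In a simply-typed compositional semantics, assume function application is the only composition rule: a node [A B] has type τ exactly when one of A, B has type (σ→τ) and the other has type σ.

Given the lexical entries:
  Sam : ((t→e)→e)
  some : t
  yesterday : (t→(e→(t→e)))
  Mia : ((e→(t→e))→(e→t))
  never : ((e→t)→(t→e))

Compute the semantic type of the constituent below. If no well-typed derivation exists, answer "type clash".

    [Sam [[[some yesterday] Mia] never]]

e

[some yesterday]: functor yesterday : (t→(e→(t→e))), argument some : t; result (e→(t→e)).
[[some yesterday] Mia]: functor Mia : ((e→(t→e))→(e→t)), argument [some yesterday] : (e→(t→e)); result (e→t).
[[[some yesterday] Mia] never]: functor never : ((e→t)→(t→e)), argument [[some yesterday] Mia] : (e→t); result (t→e).
[Sam [[[some yesterday] Mia] never]]: functor Sam : ((t→e)→e), argument [[[some yesterday] Mia] never] : (t→e); result e.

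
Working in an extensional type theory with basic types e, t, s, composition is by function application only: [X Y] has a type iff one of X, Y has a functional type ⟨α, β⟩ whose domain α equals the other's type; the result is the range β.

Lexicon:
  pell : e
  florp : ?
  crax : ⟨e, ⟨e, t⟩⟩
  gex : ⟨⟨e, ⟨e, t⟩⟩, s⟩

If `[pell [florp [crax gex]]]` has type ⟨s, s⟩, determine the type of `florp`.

At [pell [florp [crax gex]]] (required: ⟨s, s⟩): pell is e, which is not a function with range ⟨s, s⟩; hence [florp [crax gex]] is the functor — type ⟨e, ⟨s, s⟩⟩.
At [florp [crax gex]] (required: ⟨e, ⟨s, s⟩⟩): [crax gex] is s, which is not a function with range ⟨e, ⟨s, s⟩⟩; hence florp is the functor — type ⟨s, ⟨e, ⟨s, s⟩⟩⟩.

⟨s, ⟨e, ⟨s, s⟩⟩⟩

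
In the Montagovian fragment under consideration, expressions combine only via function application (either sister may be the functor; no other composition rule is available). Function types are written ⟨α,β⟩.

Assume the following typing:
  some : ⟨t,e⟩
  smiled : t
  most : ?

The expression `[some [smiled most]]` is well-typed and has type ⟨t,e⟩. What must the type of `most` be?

⟨t,⟨⟨t,e⟩,⟨t,e⟩⟩⟩

At [some [smiled most]] (required: ⟨t,e⟩): some is ⟨t,e⟩, which is not a function with range ⟨t,e⟩; hence [smiled most] is the functor — type ⟨⟨t,e⟩,⟨t,e⟩⟩.
At [smiled most] (required: ⟨⟨t,e⟩,⟨t,e⟩⟩): smiled is t, which is not a function with range ⟨⟨t,e⟩,⟨t,e⟩⟩; hence most is the functor — type ⟨t,⟨⟨t,e⟩,⟨t,e⟩⟩⟩.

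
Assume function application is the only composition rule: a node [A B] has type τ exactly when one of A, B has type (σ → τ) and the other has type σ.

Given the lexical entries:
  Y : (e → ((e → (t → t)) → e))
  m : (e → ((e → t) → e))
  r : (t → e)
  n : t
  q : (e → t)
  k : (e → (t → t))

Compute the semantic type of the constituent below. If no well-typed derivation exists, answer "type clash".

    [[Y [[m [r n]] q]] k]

[r n]: functor r : (t → e), argument n : t; result e.
[m [r n]]: functor m : (e → ((e → t) → e)), argument [r n] : e; result ((e → t) → e).
[[m [r n]] q]: functor [m [r n]] : ((e → t) → e), argument q : (e → t); result e.
[Y [[m [r n]] q]]: functor Y : (e → ((e → (t → t)) → e)), argument [[m [r n]] q] : e; result ((e → (t → t)) → e).
[[Y [[m [r n]] q]] k]: functor [Y [[m [r n]] q]] : ((e → (t → t)) → e), argument k : (e → (t → t)); result e.

e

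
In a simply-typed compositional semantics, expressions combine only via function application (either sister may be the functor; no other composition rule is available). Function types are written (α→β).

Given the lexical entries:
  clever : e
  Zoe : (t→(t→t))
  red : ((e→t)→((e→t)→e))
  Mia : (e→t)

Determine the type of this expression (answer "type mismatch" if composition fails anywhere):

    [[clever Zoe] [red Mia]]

[clever Zoe]: e with (t→(t→t)) — neither is a function whose domain matches the other; composition fails here.

type mismatch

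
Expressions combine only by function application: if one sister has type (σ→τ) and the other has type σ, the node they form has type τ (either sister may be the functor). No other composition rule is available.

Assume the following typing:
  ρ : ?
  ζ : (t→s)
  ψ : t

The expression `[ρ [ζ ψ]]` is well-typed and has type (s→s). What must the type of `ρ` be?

(s→(s→s))

[ρ [ζ ψ]] is required to be (s→s). [ζ ψ] : s cannot yield (s→s) as functor, so ρ : (s→(s→s)).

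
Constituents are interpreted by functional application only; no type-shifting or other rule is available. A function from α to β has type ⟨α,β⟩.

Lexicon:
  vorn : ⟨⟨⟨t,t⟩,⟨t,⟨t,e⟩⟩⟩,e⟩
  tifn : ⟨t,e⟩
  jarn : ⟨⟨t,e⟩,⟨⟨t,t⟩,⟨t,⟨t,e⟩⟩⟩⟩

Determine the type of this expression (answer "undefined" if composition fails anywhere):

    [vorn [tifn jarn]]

e

[tifn jarn]: jarn is ⟨⟨t,e⟩,⟨⟨t,t⟩,⟨t,⟨t,e⟩⟩⟩⟩, tifn is ⟨t,e⟩; result ⟨⟨t,t⟩,⟨t,⟨t,e⟩⟩⟩.
[vorn [tifn jarn]]: vorn is ⟨⟨⟨t,t⟩,⟨t,⟨t,e⟩⟩⟩,e⟩, [tifn jarn] is ⟨⟨t,t⟩,⟨t,⟨t,e⟩⟩⟩; result e.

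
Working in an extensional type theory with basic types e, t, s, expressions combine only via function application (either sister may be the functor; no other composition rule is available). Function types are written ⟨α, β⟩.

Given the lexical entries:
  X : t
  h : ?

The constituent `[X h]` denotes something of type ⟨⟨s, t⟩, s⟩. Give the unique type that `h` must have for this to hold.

⟨t, ⟨⟨s, t⟩, s⟩⟩

At [X h] (required: ⟨⟨s, t⟩, s⟩): X is t, which is not a function with range ⟨⟨s, t⟩, s⟩; hence h is the functor — type ⟨t, ⟨⟨s, t⟩, s⟩⟩.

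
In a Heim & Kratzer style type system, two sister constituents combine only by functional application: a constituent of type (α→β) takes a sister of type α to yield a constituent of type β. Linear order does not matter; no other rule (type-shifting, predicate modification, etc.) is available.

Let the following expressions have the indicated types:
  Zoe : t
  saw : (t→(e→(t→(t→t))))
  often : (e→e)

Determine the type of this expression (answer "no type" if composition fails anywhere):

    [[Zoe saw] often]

no type

[Zoe saw]: (t→(e→(t→(t→t)))) applied to t yields (e→(t→(t→t))).
At [[Zoe saw] often]: neither (e→(t→(t→t))) nor (e→e) can take the other as argument; the node is ill-typed.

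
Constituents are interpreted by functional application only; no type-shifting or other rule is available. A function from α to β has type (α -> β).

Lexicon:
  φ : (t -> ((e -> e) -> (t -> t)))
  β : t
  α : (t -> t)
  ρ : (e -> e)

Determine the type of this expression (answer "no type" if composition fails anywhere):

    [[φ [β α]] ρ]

(t -> t)

At [β α], α : (t -> t) takes β : t, giving t.
At [φ [β α]], φ : (t -> ((e -> e) -> (t -> t))) takes [β α] : t, giving ((e -> e) -> (t -> t)).
At [[φ [β α]] ρ], [φ [β α]] : ((e -> e) -> (t -> t)) takes ρ : (e -> e), giving (t -> t).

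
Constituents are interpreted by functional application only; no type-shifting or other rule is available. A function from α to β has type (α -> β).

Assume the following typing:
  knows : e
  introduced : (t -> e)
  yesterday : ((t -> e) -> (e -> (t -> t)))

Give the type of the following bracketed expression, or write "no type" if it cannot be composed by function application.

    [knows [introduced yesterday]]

[introduced yesterday]: ((t -> e) -> (e -> (t -> t))) applied to (t -> e) yields (e -> (t -> t)).
[knows [introduced yesterday]]: (e -> (t -> t)) applied to e yields (t -> t).

(t -> t)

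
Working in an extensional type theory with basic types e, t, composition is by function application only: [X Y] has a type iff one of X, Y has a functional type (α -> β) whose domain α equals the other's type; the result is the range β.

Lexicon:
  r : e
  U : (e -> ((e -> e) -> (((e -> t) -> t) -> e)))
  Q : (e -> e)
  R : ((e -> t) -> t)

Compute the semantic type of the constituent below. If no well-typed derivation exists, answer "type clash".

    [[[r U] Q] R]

e

At [r U], U : (e -> ((e -> e) -> (((e -> t) -> t) -> e))) takes r : e, giving ((e -> e) -> (((e -> t) -> t) -> e)).
At [[r U] Q], [r U] : ((e -> e) -> (((e -> t) -> t) -> e)) takes Q : (e -> e), giving (((e -> t) -> t) -> e).
At [[[r U] Q] R], [[r U] Q] : (((e -> t) -> t) -> e) takes R : ((e -> t) -> t), giving e.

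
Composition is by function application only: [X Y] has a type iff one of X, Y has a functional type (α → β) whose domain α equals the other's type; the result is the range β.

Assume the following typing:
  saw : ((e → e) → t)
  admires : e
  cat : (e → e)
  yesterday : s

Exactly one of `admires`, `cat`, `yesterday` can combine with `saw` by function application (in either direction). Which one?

cat

admires : e — saw needs (e → e); admires needs nothing (atomic); neither fits.
cat — combines: saw : ((e → e) → t) takes cat : (e → e) as argument, giving t.
yesterday : s — saw needs (e → e); yesterday needs nothing (atomic); neither fits.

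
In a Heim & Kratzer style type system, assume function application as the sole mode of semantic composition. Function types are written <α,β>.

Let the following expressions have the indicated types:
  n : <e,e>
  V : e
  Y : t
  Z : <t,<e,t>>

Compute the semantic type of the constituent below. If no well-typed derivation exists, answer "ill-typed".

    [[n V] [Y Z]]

[n V]: <e,e> applied to e yields e.
[Y Z]: <t,<e,t>> applied to t yields <e,t>.
[[n V] [Y Z]]: <e,t> applied to e yields t.

t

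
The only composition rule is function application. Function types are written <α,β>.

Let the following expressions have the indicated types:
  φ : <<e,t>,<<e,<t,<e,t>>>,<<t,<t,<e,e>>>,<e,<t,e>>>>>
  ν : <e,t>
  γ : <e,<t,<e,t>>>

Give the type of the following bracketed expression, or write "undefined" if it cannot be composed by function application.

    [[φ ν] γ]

<<t,<t,<e,e>>>,<e,<t,e>>>

[φ ν]: <<e,t>,<<e,<t,<e,t>>>,<<t,<t,<e,e>>>,<e,<t,e>>>>> applied to <e,t> yields <<e,<t,<e,t>>>,<<t,<t,<e,e>>>,<e,<t,e>>>>.
[[φ ν] γ]: <<e,<t,<e,t>>>,<<t,<t,<e,e>>>,<e,<t,e>>>> applied to <e,<t,<e,t>>> yields <<t,<t,<e,e>>>,<e,<t,e>>>.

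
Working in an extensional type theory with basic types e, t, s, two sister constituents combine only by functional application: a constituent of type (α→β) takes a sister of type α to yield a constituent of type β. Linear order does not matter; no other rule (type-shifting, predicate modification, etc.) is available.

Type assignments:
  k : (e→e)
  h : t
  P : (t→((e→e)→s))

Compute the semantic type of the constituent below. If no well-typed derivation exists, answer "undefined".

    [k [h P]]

At [h P], P : (t→((e→e)→s)) takes h : t, giving ((e→e)→s).
At [k [h P]], [h P] : ((e→e)→s) takes k : (e→e), giving s.

s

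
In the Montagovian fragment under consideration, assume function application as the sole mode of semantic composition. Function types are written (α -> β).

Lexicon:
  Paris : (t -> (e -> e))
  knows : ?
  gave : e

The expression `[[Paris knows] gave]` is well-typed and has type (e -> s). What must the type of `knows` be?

((t -> (e -> e)) -> (e -> (e -> s)))

[[Paris knows] gave] must have type (e -> s). The sister gave has type e; that is not a function onto (e -> s), so [Paris knows] must be the functor, of type (e -> (e -> s)).
[Paris knows] must have type (e -> (e -> s)). The sister Paris has type (t -> (e -> e)); that is not a function onto (e -> (e -> s)), so knows must be the functor, of type ((t -> (e -> e)) -> (e -> (e -> s))).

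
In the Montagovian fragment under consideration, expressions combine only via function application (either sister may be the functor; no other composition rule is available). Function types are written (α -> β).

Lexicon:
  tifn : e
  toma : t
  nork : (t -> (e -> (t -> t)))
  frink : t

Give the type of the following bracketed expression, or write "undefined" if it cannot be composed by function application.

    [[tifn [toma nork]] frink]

At [toma nork], nork : (t -> (e -> (t -> t))) takes toma : t, giving (e -> (t -> t)).
At [tifn [toma nork]], [toma nork] : (e -> (t -> t)) takes tifn : e, giving (t -> t).
At [[tifn [toma nork]] frink], [tifn [toma nork]] : (t -> t) takes frink : t, giving t.

t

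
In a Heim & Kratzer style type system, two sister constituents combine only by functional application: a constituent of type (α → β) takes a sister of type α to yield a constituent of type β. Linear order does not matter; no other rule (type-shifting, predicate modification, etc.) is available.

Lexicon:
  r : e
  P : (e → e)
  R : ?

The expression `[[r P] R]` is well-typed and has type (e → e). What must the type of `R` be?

For [[r P] R] to have type (e → e) with [r P] of type e, R must be the function: R : (e → (e → e)).

(e → (e → e))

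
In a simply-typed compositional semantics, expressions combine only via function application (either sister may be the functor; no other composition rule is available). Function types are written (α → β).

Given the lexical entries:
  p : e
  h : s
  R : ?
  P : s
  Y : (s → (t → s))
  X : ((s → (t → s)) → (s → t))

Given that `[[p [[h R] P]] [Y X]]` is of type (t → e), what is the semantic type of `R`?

(s → (s → (e → ((s → t) → (t → e)))))

At [[p [[h R] P]] [Y X]] (required: (t → e)): [Y X] is (s → t), which is not a function with range (t → e); hence [p [[h R] P]] is the functor — type ((s → t) → (t → e)).
At [p [[h R] P]] (required: ((s → t) → (t → e))): p is e, which is not a function with range ((s → t) → (t → e)); hence [[h R] P] is the functor — type (e → ((s → t) → (t → e))).
At [[h R] P] (required: (e → ((s → t) → (t → e)))): P is s, which is not a function with range (e → ((s → t) → (t → e))); hence [h R] is the functor — type (s → (e → ((s → t) → (t → e)))).
At [h R] (required: (s → (e → ((s → t) → (t → e))))): h is s, which is not a function with range (s → (e → ((s → t) → (t → e)))); hence R is the functor — type (s → (s → (e → ((s → t) → (t → e))))).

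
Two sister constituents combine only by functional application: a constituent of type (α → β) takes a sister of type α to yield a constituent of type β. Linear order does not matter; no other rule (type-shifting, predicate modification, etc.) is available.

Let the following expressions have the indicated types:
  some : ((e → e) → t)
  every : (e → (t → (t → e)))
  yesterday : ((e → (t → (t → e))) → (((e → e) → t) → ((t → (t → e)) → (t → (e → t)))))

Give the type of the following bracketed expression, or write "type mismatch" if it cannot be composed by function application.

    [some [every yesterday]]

((t → (t → e)) → (t → (e → t)))

[every yesterday]: ((e → (t → (t → e))) → (((e → e) → t) → ((t → (t → e)) → (t → (e → t))))) applied to (e → (t → (t → e))) yields (((e → e) → t) → ((t → (t → e)) → (t → (e → t)))).
[some [every yesterday]]: (((e → e) → t) → ((t → (t → e)) → (t → (e → t)))) applied to ((e → e) → t) yields ((t → (t → e)) → (t → (e → t))).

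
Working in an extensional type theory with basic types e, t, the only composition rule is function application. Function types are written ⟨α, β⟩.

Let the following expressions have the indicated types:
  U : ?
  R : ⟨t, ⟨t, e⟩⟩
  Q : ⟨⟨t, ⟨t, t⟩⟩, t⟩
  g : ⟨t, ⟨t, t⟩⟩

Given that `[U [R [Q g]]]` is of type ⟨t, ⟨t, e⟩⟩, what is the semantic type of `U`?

At [U [R [Q g]]] (required: ⟨t, ⟨t, e⟩⟩): [R [Q g]] is ⟨t, e⟩, which is not a function with range ⟨t, ⟨t, e⟩⟩; hence U is the functor — type ⟨⟨t, e⟩, ⟨t, ⟨t, e⟩⟩⟩.

⟨⟨t, e⟩, ⟨t, ⟨t, e⟩⟩⟩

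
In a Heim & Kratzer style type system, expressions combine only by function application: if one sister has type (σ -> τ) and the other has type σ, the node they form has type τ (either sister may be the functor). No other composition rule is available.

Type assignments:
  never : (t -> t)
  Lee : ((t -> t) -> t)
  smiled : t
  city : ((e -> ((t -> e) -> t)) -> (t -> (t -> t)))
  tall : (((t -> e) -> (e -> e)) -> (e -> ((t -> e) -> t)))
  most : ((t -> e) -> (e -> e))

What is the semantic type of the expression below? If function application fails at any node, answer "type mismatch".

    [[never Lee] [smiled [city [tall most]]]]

[never Lee]: ((t -> t) -> t) applied to (t -> t) yields t.
[tall most]: (((t -> e) -> (e -> e)) -> (e -> ((t -> e) -> t))) applied to ((t -> e) -> (e -> e)) yields (e -> ((t -> e) -> t)).
[city [tall most]]: ((e -> ((t -> e) -> t)) -> (t -> (t -> t))) applied to (e -> ((t -> e) -> t)) yields (t -> (t -> t)).
[smiled [city [tall most]]]: (t -> (t -> t)) applied to t yields (t -> t).
[[never Lee] [smiled [city [tall most]]]]: (t -> t) applied to t yields t.

t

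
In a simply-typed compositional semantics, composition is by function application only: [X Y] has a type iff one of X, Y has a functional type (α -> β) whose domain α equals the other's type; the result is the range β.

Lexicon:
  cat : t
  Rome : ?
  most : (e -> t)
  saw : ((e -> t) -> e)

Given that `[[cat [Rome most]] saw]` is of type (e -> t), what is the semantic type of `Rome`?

[[cat [Rome most]] saw] must have type (e -> t). The sister saw has type ((e -> t) -> e); that is not a function onto (e -> t), so [cat [Rome most]] must be the functor, of type (((e -> t) -> e) -> (e -> t)).
[cat [Rome most]] must have type (((e -> t) -> e) -> (e -> t)). The sister cat has type t; that is not a function onto (((e -> t) -> e) -> (e -> t)), so [Rome most] must be the functor, of type (t -> (((e -> t) -> e) -> (e -> t))).
[Rome most] must have type (t -> (((e -> t) -> e) -> (e -> t))). The sister most has type (e -> t); that is not a function onto (t -> (((e -> t) -> e) -> (e -> t))), so Rome must be the functor, of type ((e -> t) -> (t -> (((e -> t) -> e) -> (e -> t)))).

((e -> t) -> (t -> (((e -> t) -> e) -> (e -> t))))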